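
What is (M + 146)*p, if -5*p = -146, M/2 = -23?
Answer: 2920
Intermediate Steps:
M = -46 (M = 2*(-23) = -46)
p = 146/5 (p = -⅕*(-146) = 146/5 ≈ 29.200)
(M + 146)*p = (-46 + 146)*(146/5) = 100*(146/5) = 2920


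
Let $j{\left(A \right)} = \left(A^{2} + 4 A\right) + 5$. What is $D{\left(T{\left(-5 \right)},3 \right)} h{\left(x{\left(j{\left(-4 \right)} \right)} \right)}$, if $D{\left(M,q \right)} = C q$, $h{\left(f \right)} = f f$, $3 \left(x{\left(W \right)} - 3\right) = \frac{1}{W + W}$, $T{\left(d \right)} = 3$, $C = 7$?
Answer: $\frac{57967}{300} \approx 193.22$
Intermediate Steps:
$j{\left(A \right)} = 5 + A^{2} + 4 A$
$x{\left(W \right)} = 3 + \frac{1}{6 W}$ ($x{\left(W \right)} = 3 + \frac{1}{3 \left(W + W\right)} = 3 + \frac{1}{3 \cdot 2 W} = 3 + \frac{\frac{1}{2} \frac{1}{W}}{3} = 3 + \frac{1}{6 W}$)
$h{\left(f \right)} = f^{2}$
$D{\left(M,q \right)} = 7 q$
$D{\left(T{\left(-5 \right)},3 \right)} h{\left(x{\left(j{\left(-4 \right)} \right)} \right)} = 7 \cdot 3 \left(3 + \frac{1}{6 \left(5 + \left(-4\right)^{2} + 4 \left(-4\right)\right)}\right)^{2} = 21 \left(3 + \frac{1}{6 \left(5 + 16 - 16\right)}\right)^{2} = 21 \left(3 + \frac{1}{6 \cdot 5}\right)^{2} = 21 \left(3 + \frac{1}{6} \cdot \frac{1}{5}\right)^{2} = 21 \left(3 + \frac{1}{30}\right)^{2} = 21 \left(\frac{91}{30}\right)^{2} = 21 \cdot \frac{8281}{900} = \frac{57967}{300}$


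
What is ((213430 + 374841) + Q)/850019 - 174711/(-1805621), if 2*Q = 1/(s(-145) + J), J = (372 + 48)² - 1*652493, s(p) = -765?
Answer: 1154666002913407179/1463774910933715084 ≈ 0.78883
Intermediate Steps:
J = -476093 (J = 420² - 652493 = 176400 - 652493 = -476093)
Q = -1/953716 (Q = 1/(2*(-765 - 476093)) = (½)/(-476858) = (½)*(-1/476858) = -1/953716 ≈ -1.0485e-6)
((213430 + 374841) + Q)/850019 - 174711/(-1805621) = ((213430 + 374841) - 1/953716)/850019 - 174711/(-1805621) = (588271 - 1/953716)*(1/850019) - 174711*(-1/1805621) = (561043465035/953716)*(1/850019) + 174711/1805621 = 561043465035/810676720604 + 174711/1805621 = 1154666002913407179/1463774910933715084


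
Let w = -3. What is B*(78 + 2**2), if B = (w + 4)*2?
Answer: 164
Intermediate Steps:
B = 2 (B = (-3 + 4)*2 = 1*2 = 2)
B*(78 + 2**2) = 2*(78 + 2**2) = 2*(78 + 4) = 2*82 = 164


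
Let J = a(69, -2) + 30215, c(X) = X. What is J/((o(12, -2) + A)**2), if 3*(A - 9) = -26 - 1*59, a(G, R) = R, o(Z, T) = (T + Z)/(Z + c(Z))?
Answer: 4350672/51529 ≈ 84.432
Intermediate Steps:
o(Z, T) = (T + Z)/(2*Z) (o(Z, T) = (T + Z)/(Z + Z) = (T + Z)/((2*Z)) = (T + Z)*(1/(2*Z)) = (T + Z)/(2*Z))
A = -58/3 (A = 9 + (-26 - 1*59)/3 = 9 + (-26 - 59)/3 = 9 + (1/3)*(-85) = 9 - 85/3 = -58/3 ≈ -19.333)
J = 30213 (J = -2 + 30215 = 30213)
J/((o(12, -2) + A)**2) = 30213/(((1/2)*(-2 + 12)/12 - 58/3)**2) = 30213/(((1/2)*(1/12)*10 - 58/3)**2) = 30213/((5/12 - 58/3)**2) = 30213/((-227/12)**2) = 30213/(51529/144) = 30213*(144/51529) = 4350672/51529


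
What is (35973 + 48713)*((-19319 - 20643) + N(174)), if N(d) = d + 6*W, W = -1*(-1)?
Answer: -3368978452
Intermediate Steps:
W = 1
N(d) = 6 + d (N(d) = d + 6*1 = d + 6 = 6 + d)
(35973 + 48713)*((-19319 - 20643) + N(174)) = (35973 + 48713)*((-19319 - 20643) + (6 + 174)) = 84686*(-39962 + 180) = 84686*(-39782) = -3368978452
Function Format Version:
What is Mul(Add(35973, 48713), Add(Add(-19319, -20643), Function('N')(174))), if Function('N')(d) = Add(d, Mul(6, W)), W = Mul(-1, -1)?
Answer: -3368978452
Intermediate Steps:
W = 1
Function('N')(d) = Add(6, d) (Function('N')(d) = Add(d, Mul(6, 1)) = Add(d, 6) = Add(6, d))
Mul(Add(35973, 48713), Add(Add(-19319, -20643), Function('N')(174))) = Mul(Add(35973, 48713), Add(Add(-19319, -20643), Add(6, 174))) = Mul(84686, Add(-39962, 180)) = Mul(84686, -39782) = -3368978452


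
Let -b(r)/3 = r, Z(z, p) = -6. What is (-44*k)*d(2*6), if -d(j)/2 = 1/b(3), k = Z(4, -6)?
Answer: 176/3 ≈ 58.667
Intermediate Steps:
k = -6
b(r) = -3*r
d(j) = 2/9 (d(j) = -2/((-3*3)) = -2/(-9) = -2*(-⅑) = 2/9)
(-44*k)*d(2*6) = -44*(-6)*(2/9) = 264*(2/9) = 176/3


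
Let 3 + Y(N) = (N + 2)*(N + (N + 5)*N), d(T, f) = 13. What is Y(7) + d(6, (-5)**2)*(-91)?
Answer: -367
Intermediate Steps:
Y(N) = -3 + (2 + N)*(N + N*(5 + N)) (Y(N) = -3 + (N + 2)*(N + (N + 5)*N) = -3 + (2 + N)*(N + (5 + N)*N) = -3 + (2 + N)*(N + N*(5 + N)))
Y(7) + d(6, (-5)**2)*(-91) = (-3 + 7**3 + 8*7**2 + 12*7) + 13*(-91) = (-3 + 343 + 8*49 + 84) - 1183 = (-3 + 343 + 392 + 84) - 1183 = 816 - 1183 = -367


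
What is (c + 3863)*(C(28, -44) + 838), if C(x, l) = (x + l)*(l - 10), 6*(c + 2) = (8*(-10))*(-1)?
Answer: 19782346/3 ≈ 6.5941e+6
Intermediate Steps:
c = 34/3 (c = -2 + ((8*(-10))*(-1))/6 = -2 + (-80*(-1))/6 = -2 + (⅙)*80 = -2 + 40/3 = 34/3 ≈ 11.333)
C(x, l) = (-10 + l)*(l + x) (C(x, l) = (l + x)*(-10 + l) = (-10 + l)*(l + x))
(c + 3863)*(C(28, -44) + 838) = (34/3 + 3863)*(((-44)² - 10*(-44) - 10*28 - 44*28) + 838) = 11623*((1936 + 440 - 280 - 1232) + 838)/3 = 11623*(864 + 838)/3 = (11623/3)*1702 = 19782346/3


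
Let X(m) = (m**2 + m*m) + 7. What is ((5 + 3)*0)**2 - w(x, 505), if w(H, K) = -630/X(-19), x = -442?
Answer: 70/81 ≈ 0.86420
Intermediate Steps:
X(m) = 7 + 2*m**2 (X(m) = (m**2 + m**2) + 7 = 2*m**2 + 7 = 7 + 2*m**2)
w(H, K) = -70/81 (w(H, K) = -630/(7 + 2*(-19)**2) = -630/(7 + 2*361) = -630/(7 + 722) = -630/729 = -630*1/729 = -70/81)
((5 + 3)*0)**2 - w(x, 505) = ((5 + 3)*0)**2 - 1*(-70/81) = (8*0)**2 + 70/81 = 0**2 + 70/81 = 0 + 70/81 = 70/81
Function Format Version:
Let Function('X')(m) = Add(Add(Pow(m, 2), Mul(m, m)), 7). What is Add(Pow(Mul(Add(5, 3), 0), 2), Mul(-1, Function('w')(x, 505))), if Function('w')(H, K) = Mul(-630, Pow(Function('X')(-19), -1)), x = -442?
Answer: Rational(70, 81) ≈ 0.86420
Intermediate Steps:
Function('X')(m) = Add(7, Mul(2, Pow(m, 2))) (Function('X')(m) = Add(Add(Pow(m, 2), Pow(m, 2)), 7) = Add(Mul(2, Pow(m, 2)), 7) = Add(7, Mul(2, Pow(m, 2))))
Function('w')(H, K) = Rational(-70, 81) (Function('w')(H, K) = Mul(-630, Pow(Add(7, Mul(2, Pow(-19, 2))), -1)) = Mul(-630, Pow(Add(7, Mul(2, 361)), -1)) = Mul(-630, Pow(Add(7, 722), -1)) = Mul(-630, Pow(729, -1)) = Mul(-630, Rational(1, 729)) = Rational(-70, 81))
Add(Pow(Mul(Add(5, 3), 0), 2), Mul(-1, Function('w')(x, 505))) = Add(Pow(Mul(Add(5, 3), 0), 2), Mul(-1, Rational(-70, 81))) = Add(Pow(Mul(8, 0), 2), Rational(70, 81)) = Add(Pow(0, 2), Rational(70, 81)) = Add(0, Rational(70, 81)) = Rational(70, 81)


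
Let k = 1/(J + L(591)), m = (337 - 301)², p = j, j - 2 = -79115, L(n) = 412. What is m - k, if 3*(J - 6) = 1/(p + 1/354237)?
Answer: 15181764554493676/11714346125961 ≈ 1296.0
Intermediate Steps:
j = -79113 (j = 2 - 79115 = -79113)
p = -79113
m = 1296 (m = 36² = 1296)
J = 168148392601/28024751780 (J = 6 + 1/(3*(-79113 + 1/354237)) = 6 + 1/(3*(-28024751780/354237)) = 6 + (⅓)*(-354237/28024751780) = 6 - 118079/28024751780 = 168148392601/28024751780 ≈ 6.0000)
k = 28024751780/11714346125961 (k = 1/(168148392601/28024751780 + 412) = 1/(11714346125961/28024751780) = 28024751780/11714346125961 ≈ 0.0023923)
m - k = 1296 - 1*28024751780/11714346125961 = 1296 - 28024751780/11714346125961 = 15181764554493676/11714346125961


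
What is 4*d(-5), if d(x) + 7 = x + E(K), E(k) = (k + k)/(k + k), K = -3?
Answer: -44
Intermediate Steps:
E(k) = 1 (E(k) = (2*k)/((2*k)) = (2*k)*(1/(2*k)) = 1)
d(x) = -6 + x (d(x) = -7 + (x + 1) = -7 + (1 + x) = -6 + x)
4*d(-5) = 4*(-6 - 5) = 4*(-11) = -44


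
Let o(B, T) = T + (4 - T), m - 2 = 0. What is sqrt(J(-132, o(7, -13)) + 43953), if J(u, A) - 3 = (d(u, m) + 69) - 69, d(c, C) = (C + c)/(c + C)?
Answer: sqrt(43957) ≈ 209.66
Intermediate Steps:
m = 2 (m = 2 + 0 = 2)
d(c, C) = 1 (d(c, C) = (C + c)/(C + c) = 1)
o(B, T) = 4
J(u, A) = 4 (J(u, A) = 3 + ((1 + 69) - 69) = 3 + (70 - 69) = 3 + 1 = 4)
sqrt(J(-132, o(7, -13)) + 43953) = sqrt(4 + 43953) = sqrt(43957)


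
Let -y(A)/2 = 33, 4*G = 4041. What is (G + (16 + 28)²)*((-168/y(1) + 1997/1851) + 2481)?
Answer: 149049125815/20361 ≈ 7.3203e+6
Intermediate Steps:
G = 4041/4 (G = (¼)*4041 = 4041/4 ≈ 1010.3)
y(A) = -66 (y(A) = -2*33 = -66)
(G + (16 + 28)²)*((-168/y(1) + 1997/1851) + 2481) = (4041/4 + (16 + 28)²)*((-168/(-66) + 1997/1851) + 2481) = (4041/4 + 44²)*((-168*(-1/66) + 1997*(1/1851)) + 2481) = (4041/4 + 1936)*((28/11 + 1997/1851) + 2481) = 11785*(73795/20361 + 2481)/4 = (11785/4)*(50589436/20361) = 149049125815/20361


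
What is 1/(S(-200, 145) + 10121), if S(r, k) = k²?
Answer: 1/31146 ≈ 3.2107e-5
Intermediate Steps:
1/(S(-200, 145) + 10121) = 1/(145² + 10121) = 1/(21025 + 10121) = 1/31146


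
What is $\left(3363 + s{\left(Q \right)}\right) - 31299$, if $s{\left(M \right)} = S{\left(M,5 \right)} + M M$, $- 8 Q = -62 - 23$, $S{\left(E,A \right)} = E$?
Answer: $- \frac{1779999}{64} \approx -27813.0$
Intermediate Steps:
$Q = \frac{85}{8}$ ($Q = - \frac{-62 - 23}{8} = \left(- \frac{1}{8}\right) \left(-85\right) = \frac{85}{8} \approx 10.625$)
$s{\left(M \right)} = M + M^{2}$ ($s{\left(M \right)} = M + M M = M + M^{2}$)
$\left(3363 + s{\left(Q \right)}\right) - 31299 = \left(3363 + \frac{85 \left(1 + \frac{85}{8}\right)}{8}\right) - 31299 = \left(3363 + \frac{85}{8} \cdot \frac{93}{8}\right) - 31299 = \left(3363 + \frac{7905}{64}\right) - 31299 = \frac{223137}{64} - 31299 = - \frac{1779999}{64}$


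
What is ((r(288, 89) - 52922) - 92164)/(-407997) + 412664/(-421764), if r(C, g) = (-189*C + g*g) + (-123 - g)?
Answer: -1041280273/2048552937 ≈ -0.50830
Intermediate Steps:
r(C, g) = -123 + g² - g - 189*C (r(C, g) = (-189*C + g²) + (-123 - g) = (g² - 189*C) + (-123 - g) = -123 + g² - g - 189*C)
((r(288, 89) - 52922) - 92164)/(-407997) + 412664/(-421764) = (((-123 + 89² - 1*89 - 189*288) - 52922) - 92164)/(-407997) + 412664/(-421764) = (((-123 + 7921 - 89 - 54432) - 52922) - 92164)*(-1/407997) + 412664*(-1/421764) = ((-46723 - 52922) - 92164)*(-1/407997) - 14738/15063 = (-99645 - 92164)*(-1/407997) - 14738/15063 = -191809*(-1/407997) - 14738/15063 = 191809/407997 - 14738/15063 = -1041280273/2048552937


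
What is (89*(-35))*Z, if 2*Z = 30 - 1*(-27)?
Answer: -177555/2 ≈ -88778.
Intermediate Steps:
Z = 57/2 (Z = (30 - 1*(-27))/2 = (30 + 27)/2 = (1/2)*57 = 57/2 ≈ 28.500)
(89*(-35))*Z = (89*(-35))*(57/2) = -3115*57/2 = -177555/2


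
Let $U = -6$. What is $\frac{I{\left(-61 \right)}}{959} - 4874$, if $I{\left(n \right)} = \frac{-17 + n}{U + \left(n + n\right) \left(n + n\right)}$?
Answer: $- \frac{34771120913}{7134001} \approx -4874.0$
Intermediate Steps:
$I{\left(n \right)} = \frac{-17 + n}{-6 + 4 n^{2}}$ ($I{\left(n \right)} = \frac{-17 + n}{-6 + \left(n + n\right) \left(n + n\right)} = \frac{-17 + n}{-6 + 2 n 2 n} = \frac{-17 + n}{-6 + 4 n^{2}}$)
$\frac{I{\left(-61 \right)}}{959} - 4874 = \frac{\frac{1}{2} \frac{1}{-3 + 2 \left(-61\right)^{2}} \left(-17 - 61\right)}{959} - 4874 = \frac{1}{2} \frac{1}{-3 + 2 \cdot 3721} \left(-78\right) \frac{1}{959} - 4874 = \frac{1}{2} \frac{1}{-3 + 7442} \left(-78\right) \frac{1}{959} - 4874 = \frac{1}{2} \cdot \frac{1}{7439} \left(-78\right) \frac{1}{959} - 4874 = \left(- \frac{39}{7439}\right) \frac{1}{959} - 4874 = - \frac{39}{7134001} - 4874 = - \frac{34771120913}{7134001}$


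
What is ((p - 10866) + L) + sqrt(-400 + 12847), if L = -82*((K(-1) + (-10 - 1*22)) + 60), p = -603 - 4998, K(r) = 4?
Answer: -19091 + 3*sqrt(1383) ≈ -18979.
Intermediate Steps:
p = -5601
L = -2624 (L = -82*((4 + (-10 - 1*22)) + 60) = -82*((4 + (-10 - 22)) + 60) = -82*((4 - 32) + 60) = -82*(-28 + 60) = -82*32 = -2624)
((p - 10866) + L) + sqrt(-400 + 12847) = ((-5601 - 10866) - 2624) + sqrt(-400 + 12847) = (-16467 - 2624) + sqrt(12447) = -19091 + 3*sqrt(1383)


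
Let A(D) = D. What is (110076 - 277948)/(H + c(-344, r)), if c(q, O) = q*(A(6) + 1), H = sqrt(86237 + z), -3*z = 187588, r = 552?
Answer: 1212707328/17324269 + 167872*sqrt(213369)/17324269 ≈ 74.476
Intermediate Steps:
z = -187588/3 (z = -1/3*187588 = -187588/3 ≈ -62529.)
H = sqrt(213369)/3 (H = sqrt(86237 - 187588/3) = sqrt(71123/3) = sqrt(213369)/3 ≈ 153.97)
c(q, O) = 7*q (c(q, O) = q*(6 + 1) = q*7 = 7*q)
(110076 - 277948)/(H + c(-344, r)) = (110076 - 277948)/(sqrt(213369)/3 + 7*(-344)) = -167872/(sqrt(213369)/3 - 2408) = -167872/(-2408 + sqrt(213369)/3)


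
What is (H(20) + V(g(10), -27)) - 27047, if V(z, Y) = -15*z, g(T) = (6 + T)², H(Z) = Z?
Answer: -30867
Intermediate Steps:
(H(20) + V(g(10), -27)) - 27047 = (20 - 15*(6 + 10)²) - 27047 = (20 - 15*16²) - 27047 = (20 - 15*256) - 27047 = (20 - 3840) - 27047 = -3820 - 27047 = -30867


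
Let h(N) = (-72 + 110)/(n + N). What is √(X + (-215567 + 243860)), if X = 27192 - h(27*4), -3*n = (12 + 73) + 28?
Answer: √2470223631/211 ≈ 235.55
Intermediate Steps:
n = -113/3 (n = -((12 + 73) + 28)/3 = -(85 + 28)/3 = -⅓*113 = -113/3 ≈ -37.667)
h(N) = 38/(-113/3 + N) (h(N) = (-72 + 110)/(-113/3 + N) = 38/(-113/3 + N))
X = 5737398/211 (X = 27192 - 114/(-113 + 3*(27*4)) = 27192 - 114/(-113 + 3*108) = 27192 - 114/(-113 + 324) = 27192 - 114/211 = 5737398/211 ≈ 27191.)
√(X + (-215567 + 243860)) = √(5737398/211 + (-215567 + 243860)) = √(5737398/211 + 28293) = √(11707221/211) = √2470223631/211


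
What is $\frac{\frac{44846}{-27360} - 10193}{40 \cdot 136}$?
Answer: $- \frac{139462663}{74419200} \approx -1.874$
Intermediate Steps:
$\frac{\frac{44846}{-27360} - 10193}{40 \cdot 136} = \frac{44846 \left(- \frac{1}{27360}\right) - 10193}{5440} = \left(- \frac{22423}{13680} - 10193\right) \frac{1}{5440} = \left(- \frac{139462663}{13680}\right) \frac{1}{5440} = - \frac{139462663}{74419200}$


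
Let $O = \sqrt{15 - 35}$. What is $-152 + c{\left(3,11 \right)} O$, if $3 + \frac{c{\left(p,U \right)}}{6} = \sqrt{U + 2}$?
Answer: $-152 - 12 i \sqrt{5} \left(3 - \sqrt{13}\right) \approx -152.0 + 16.249 i$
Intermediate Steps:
$c{\left(p,U \right)} = -18 + 6 \sqrt{2 + U}$ ($c{\left(p,U \right)} = -18 + 6 \sqrt{U + 2} = -18 + 6 \sqrt{2 + U}$)
$O = 2 i \sqrt{5}$ ($O = \sqrt{-20} = 2 i \sqrt{5} \approx 4.4721 i$)
$-152 + c{\left(3,11 \right)} O = -152 + \left(-18 + 6 \sqrt{2 + 11}\right) 2 i \sqrt{5} = -152 + \left(-18 + 6 \sqrt{13}\right) 2 i \sqrt{5} = -152 + 2 i \sqrt{5} \left(-18 + 6 \sqrt{13}\right)$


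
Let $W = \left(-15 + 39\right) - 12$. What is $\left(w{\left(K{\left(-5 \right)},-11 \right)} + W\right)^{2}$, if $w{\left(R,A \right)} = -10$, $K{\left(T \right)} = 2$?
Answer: $4$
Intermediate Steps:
$W = 12$ ($W = 24 - 12 = 12$)
$\left(w{\left(K{\left(-5 \right)},-11 \right)} + W\right)^{2} = \left(-10 + 12\right)^{2} = 2^{2} = 4$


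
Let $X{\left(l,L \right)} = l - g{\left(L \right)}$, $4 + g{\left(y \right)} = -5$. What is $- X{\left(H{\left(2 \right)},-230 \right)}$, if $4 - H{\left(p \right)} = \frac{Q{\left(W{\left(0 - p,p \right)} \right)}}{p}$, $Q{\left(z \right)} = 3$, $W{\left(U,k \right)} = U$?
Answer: $- \frac{23}{2} \approx -11.5$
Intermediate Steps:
$g{\left(y \right)} = -9$ ($g{\left(y \right)} = -4 - 5 = -9$)
$H{\left(p \right)} = 4 - \frac{3}{p}$
$X{\left(l,L \right)} = 9 + l$ ($X{\left(l,L \right)} = l - -9 = l + 9 = 9 + l$)
$- X{\left(H{\left(2 \right)},-230 \right)} = - (9 + \left(4 - \frac{3}{2}\right)) = - (9 + \frac{5}{2}) = \left(-1\right) \frac{23}{2} = - \frac{23}{2}$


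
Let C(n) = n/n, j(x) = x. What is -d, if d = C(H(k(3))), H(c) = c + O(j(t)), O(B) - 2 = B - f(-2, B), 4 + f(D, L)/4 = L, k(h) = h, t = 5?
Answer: -1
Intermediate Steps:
f(D, L) = -16 + 4*L
O(B) = 18 - 3*B (O(B) = 2 + (B - (-16 + 4*B)) = 2 + (B + (16 - 4*B)) = 2 + (16 - 3*B) = 18 - 3*B)
H(c) = 3 + c (H(c) = c + (18 - 3*5) = c + (18 - 15) = c + 3 = 3 + c)
C(n) = 1
d = 1
-d = -1*1 = -1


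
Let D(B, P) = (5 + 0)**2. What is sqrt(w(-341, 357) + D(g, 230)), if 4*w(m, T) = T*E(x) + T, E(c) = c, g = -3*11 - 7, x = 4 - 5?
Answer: 5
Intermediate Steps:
x = -1
g = -40 (g = -33 - 7 = -40)
D(B, P) = 25 (D(B, P) = 5**2 = 25)
w(m, T) = 0 (w(m, T) = (T*(-1) + T)/4 = (-T + T)/4 = (1/4)*0 = 0)
sqrt(w(-341, 357) + D(g, 230)) = sqrt(0 + 25) = sqrt(25) = 5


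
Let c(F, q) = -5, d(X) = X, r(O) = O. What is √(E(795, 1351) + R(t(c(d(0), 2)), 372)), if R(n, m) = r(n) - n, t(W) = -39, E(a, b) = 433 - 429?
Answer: 2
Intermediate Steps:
E(a, b) = 4
R(n, m) = 0 (R(n, m) = n - n = 0)
√(E(795, 1351) + R(t(c(d(0), 2)), 372)) = √(4 + 0) = √4 = 2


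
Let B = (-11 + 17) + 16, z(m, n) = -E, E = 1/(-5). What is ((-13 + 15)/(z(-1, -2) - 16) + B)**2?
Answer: 2985984/6241 ≈ 478.45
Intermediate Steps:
E = -1/5 ≈ -0.20000
z(m, n) = 1/5 (z(m, n) = -1*(-1/5) = 1/5)
B = 22 (B = 6 + 16 = 22)
((-13 + 15)/(z(-1, -2) - 16) + B)**2 = ((-13 + 15)/(1/5 - 16) + 22)**2 = (2/(-79/5) + 22)**2 = (2*(-5/79) + 22)**2 = (-10/79 + 22)**2 = (1728/79)**2 = 2985984/6241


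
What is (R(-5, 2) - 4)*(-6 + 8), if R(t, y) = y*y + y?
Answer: 4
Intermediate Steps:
R(t, y) = y + y² (R(t, y) = y² + y = y + y²)
(R(-5, 2) - 4)*(-6 + 8) = (2*(1 + 2) - 4)*(-6 + 8) = (2*3 - 4)*2 = (6 - 4)*2 = 2*2 = 4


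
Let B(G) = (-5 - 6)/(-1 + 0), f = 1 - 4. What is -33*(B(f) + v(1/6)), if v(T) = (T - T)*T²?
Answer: -363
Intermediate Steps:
f = -3
B(G) = 11 (B(G) = -11/(-1) = -11*(-1) = 11)
v(T) = 0 (v(T) = 0*T² = 0)
-33*(B(f) + v(1/6)) = -33*(11 + 0) = -33*11 = -363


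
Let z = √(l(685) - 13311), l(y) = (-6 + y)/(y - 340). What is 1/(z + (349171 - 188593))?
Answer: 27699705/4447965525298 - 16*I*√386745/2223982762649 ≈ 6.2275e-6 - 4.4741e-9*I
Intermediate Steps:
l(y) = (-6 + y)/(-340 + y)
z = 64*I*√386745/345 (z = √((-6 + 685)/(-340 + 685) - 13311) = √(679/345 - 13311) = √(-4591616/345) = 64*I*√386745/345 ≈ 115.36*I)
1/(z + (349171 - 188593)) = 1/(64*I*√386745/345 + (349171 - 188593)) = 1/(64*I*√386745/345 + 160578) = 1/(160578 + 64*I*√386745/345)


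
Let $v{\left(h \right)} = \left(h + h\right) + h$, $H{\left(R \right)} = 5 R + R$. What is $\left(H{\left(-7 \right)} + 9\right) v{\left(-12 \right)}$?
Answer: $1188$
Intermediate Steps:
$H{\left(R \right)} = 6 R$
$v{\left(h \right)} = 3 h$ ($v{\left(h \right)} = 2 h + h = 3 h$)
$\left(H{\left(-7 \right)} + 9\right) v{\left(-12 \right)} = \left(6 \left(-7\right) + 9\right) 3 \left(-12\right) = \left(-42 + 9\right) \left(-36\right) = \left(-33\right) \left(-36\right) = 1188$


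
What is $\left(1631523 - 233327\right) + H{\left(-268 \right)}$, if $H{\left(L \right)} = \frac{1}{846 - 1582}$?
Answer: $\frac{1029072255}{736} \approx 1.3982 \cdot 10^{6}$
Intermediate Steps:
$H{\left(L \right)} = - \frac{1}{736}$ ($H{\left(L \right)} = \frac{1}{-736} = - \frac{1}{736}$)
$\left(1631523 - 233327\right) + H{\left(-268 \right)} = \left(1631523 - 233327\right) - \frac{1}{736} = 1398196 - \frac{1}{736} = \frac{1029072255}{736}$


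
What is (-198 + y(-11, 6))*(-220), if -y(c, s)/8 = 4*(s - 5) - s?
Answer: 40040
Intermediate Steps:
y(c, s) = 160 - 24*s (y(c, s) = -8*(4*(s - 5) - s) = -8*(4*(-5 + s) - s) = -8*((-20 + 4*s) - s) = -8*(-20 + 3*s) = 160 - 24*s)
(-198 + y(-11, 6))*(-220) = (-198 + (160 - 24*6))*(-220) = (-198 + (160 - 144))*(-220) = (-198 + 16)*(-220) = -182*(-220) = 40040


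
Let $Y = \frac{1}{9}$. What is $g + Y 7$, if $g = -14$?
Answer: $- \frac{119}{9} \approx -13.222$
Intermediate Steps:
$Y = \frac{1}{9} \approx 0.11111$
$g + Y 7 = -14 + \frac{1}{9} \cdot 7 = -14 + \frac{7}{9} = - \frac{119}{9}$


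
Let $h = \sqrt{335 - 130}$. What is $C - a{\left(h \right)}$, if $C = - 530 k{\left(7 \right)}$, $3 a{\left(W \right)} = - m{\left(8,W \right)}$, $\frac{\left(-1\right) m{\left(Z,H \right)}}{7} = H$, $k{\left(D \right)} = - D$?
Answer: $3710 - \frac{7 \sqrt{205}}{3} \approx 3676.6$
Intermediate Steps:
$h = \sqrt{205} \approx 14.318$
$m{\left(Z,H \right)} = - 7 H$
$a{\left(W \right)} = \frac{7 W}{3}$ ($a{\left(W \right)} = \frac{\left(-1\right) \left(- 7 W\right)}{3} = \frac{7 W}{3}$)
$C = 3710$ ($C = - 530 \left(\left(-1\right) 7\right) = \left(-530\right) \left(-7\right) = 3710$)
$C - a{\left(h \right)} = 3710 - \frac{7 \sqrt{205}}{3}$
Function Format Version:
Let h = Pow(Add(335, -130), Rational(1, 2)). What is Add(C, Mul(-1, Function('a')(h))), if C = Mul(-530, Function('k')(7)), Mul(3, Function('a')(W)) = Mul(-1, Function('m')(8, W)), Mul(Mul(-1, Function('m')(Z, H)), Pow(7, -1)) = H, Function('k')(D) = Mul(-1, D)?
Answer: Add(3710, Mul(Rational(-7, 3), Pow(205, Rational(1, 2)))) ≈ 3676.6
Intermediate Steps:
h = Pow(205, Rational(1, 2)) ≈ 14.318
Function('m')(Z, H) = Mul(-7, H)
Function('a')(W) = Mul(Rational(7, 3), W) (Function('a')(W) = Mul(Rational(1, 3), Mul(-1, Mul(-7, W))) = Mul(Rational(1, 3), Mul(7, W)) = Mul(Rational(7, 3), W))
C = 3710 (C = Mul(-530, Mul(-1, 7)) = Mul(-530, -7) = 3710)
Add(C, Mul(-1, Function('a')(h))) = Add(3710, Mul(-1, Mul(Rational(7, 3), Pow(205, Rational(1, 2))))) = Add(3710, Mul(Rational(-7, 3), Pow(205, Rational(1, 2))))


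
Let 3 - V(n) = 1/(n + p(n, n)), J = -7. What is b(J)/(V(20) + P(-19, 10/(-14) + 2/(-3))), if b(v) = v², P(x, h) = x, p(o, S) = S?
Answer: -1960/641 ≈ -3.0577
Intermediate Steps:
V(n) = 3 - 1/(2*n) (V(n) = 3 - 1/(n + n) = 3 - 1/(2*n))
b(J)/(V(20) + P(-19, 10/(-14) + 2/(-3))) = (-7)²/((3 - ½/20) - 19) = 49/((3 - ½*1/20) - 19) = 49/((3 - 1/40) - 19) = 49/(119/40 - 19) = 49/(-641/40) = -40/641*49 = -1960/641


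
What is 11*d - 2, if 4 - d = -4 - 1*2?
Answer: 108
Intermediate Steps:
d = 10 (d = 4 - (-4 - 1*2) = 4 - (-4 - 2) = 4 - 1*(-6) = 4 + 6 = 10)
11*d - 2 = 11*10 - 2 = 110 - 2 = 108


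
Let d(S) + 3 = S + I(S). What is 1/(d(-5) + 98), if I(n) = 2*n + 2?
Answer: 1/82 ≈ 0.012195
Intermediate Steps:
I(n) = 2 + 2*n
d(S) = -1 + 3*S (d(S) = -3 + (S + (2 + 2*S)) = -3 + (2 + 3*S) = -1 + 3*S)
1/(d(-5) + 98) = 1/((-1 + 3*(-5)) + 98) = 1/((-1 - 15) + 98) = 1/(-16 + 98) = 1/82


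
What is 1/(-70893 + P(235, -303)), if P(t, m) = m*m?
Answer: 1/20916 ≈ 4.7810e-5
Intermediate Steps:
P(t, m) = m²
1/(-70893 + P(235, -303)) = 1/(-70893 + (-303)²) = 1/(-70893 + 91809) = 1/20916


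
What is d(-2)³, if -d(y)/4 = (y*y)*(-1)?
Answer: 4096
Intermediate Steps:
d(y) = 4*y² (d(y) = -4*y*y*(-1) = -4*y²*(-1) = -(-4)*y² = 4*y²)
d(-2)³ = (4*(-2)²)³ = (4*4)³ = 16³ = 4096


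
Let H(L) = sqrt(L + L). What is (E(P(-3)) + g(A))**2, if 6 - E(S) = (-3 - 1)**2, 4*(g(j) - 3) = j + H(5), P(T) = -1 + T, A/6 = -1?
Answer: (34 - sqrt(10))**2/16 ≈ 59.435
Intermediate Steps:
A = -6 (A = 6*(-1) = -6)
H(L) = sqrt(2)*sqrt(L) (H(L) = sqrt(2*L) = sqrt(2)*sqrt(L))
g(j) = 3 + j/4 + sqrt(10)/4 (g(j) = 3 + (j + sqrt(2)*sqrt(5))/4 = 3 + (j + sqrt(10))/4 = 3 + (j/4 + sqrt(10)/4) = 3 + j/4 + sqrt(10)/4)
E(S) = -10 (E(S) = 6 - (-3 - 1)**2 = 6 - 1*(-4)**2 = 6 - 1*16 = 6 - 16 = -10)
(E(P(-3)) + g(A))**2 = (-10 + (3 + (1/4)*(-6) + sqrt(10)/4))**2 = (-10 + (3 - 3/2 + sqrt(10)/4))**2 = (-10 + (3/2 + sqrt(10)/4))**2 = (-17/2 + sqrt(10)/4)**2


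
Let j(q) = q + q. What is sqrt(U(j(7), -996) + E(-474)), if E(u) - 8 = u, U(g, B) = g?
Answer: 2*I*sqrt(113) ≈ 21.26*I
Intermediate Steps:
j(q) = 2*q
E(u) = 8 + u
sqrt(U(j(7), -996) + E(-474)) = sqrt(2*7 + (8 - 474)) = sqrt(14 - 466) = sqrt(-452) = 2*I*sqrt(113)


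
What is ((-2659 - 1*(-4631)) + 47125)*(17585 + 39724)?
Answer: 2813699973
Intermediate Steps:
((-2659 - 1*(-4631)) + 47125)*(17585 + 39724) = ((-2659 + 4631) + 47125)*57309 = (1972 + 47125)*57309 = 49097*57309 = 2813699973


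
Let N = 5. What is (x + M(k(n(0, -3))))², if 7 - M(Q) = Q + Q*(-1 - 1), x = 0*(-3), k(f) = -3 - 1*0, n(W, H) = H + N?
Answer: 16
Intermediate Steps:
n(W, H) = 5 + H (n(W, H) = H + 5 = 5 + H)
k(f) = -3 (k(f) = -3 + 0 = -3)
x = 0
M(Q) = 7 + Q (M(Q) = 7 - (Q + Q*(-1 - 1)) = 7 - (Q + Q*(-2)) = 7 - (Q - 2*Q) = 7 - (-1)*Q = 7 + Q)
(x + M(k(n(0, -3))))² = (0 + (7 - 3))² = (0 + 4)² = 4² = 16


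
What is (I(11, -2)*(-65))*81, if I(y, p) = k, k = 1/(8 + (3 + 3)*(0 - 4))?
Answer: 5265/16 ≈ 329.06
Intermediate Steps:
k = -1/16 (k = 1/(8 + 6*(-4)) = 1/(8 - 24) = 1/(-16) = -1/16 ≈ -0.062500)
I(y, p) = -1/16
(I(11, -2)*(-65))*81 = -1/16*(-65)*81 = (65/16)*81 = 5265/16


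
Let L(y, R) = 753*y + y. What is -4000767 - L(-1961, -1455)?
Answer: -2522173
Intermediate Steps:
L(y, R) = 754*y
-4000767 - L(-1961, -1455) = -4000767 - 754*(-1961) = -4000767 - 1*(-1478594) = -4000767 + 1478594 = -2522173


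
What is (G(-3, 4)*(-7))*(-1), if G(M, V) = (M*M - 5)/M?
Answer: -28/3 ≈ -9.3333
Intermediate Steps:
G(M, V) = (-5 + M²)/M (G(M, V) = (M² - 5)/M = (-5 + M²)/M)
(G(-3, 4)*(-7))*(-1) = ((-3 - 5/(-3))*(-7))*(-1) = ((-3 - 5*(-⅓))*(-7))*(-1) = ((-3 + 5/3)*(-7))*(-1) = -4/3*(-7)*(-1) = (28/3)*(-1) = -28/3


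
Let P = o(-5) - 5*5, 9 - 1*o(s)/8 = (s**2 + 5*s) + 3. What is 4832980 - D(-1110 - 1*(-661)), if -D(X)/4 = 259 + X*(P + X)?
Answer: 5599112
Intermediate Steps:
o(s) = 48 - 40*s - 8*s**2 (o(s) = 72 - 8*((s**2 + 5*s) + 3) = 72 - 8*(3 + s**2 + 5*s) = 72 + (-24 - 40*s - 8*s**2) = 48 - 40*s - 8*s**2)
P = 23 (P = (48 - 40*(-5) - 8*(-5)**2) - 5*5 = (48 + 200 - 8*25) - 25 = (48 + 200 - 200) - 25 = 48 - 25 = 23)
D(X) = -1036 - 4*X*(23 + X) (D(X) = -4*(259 + X*(23 + X)) = -1036 - 4*X*(23 + X))
4832980 - D(-1110 - 1*(-661)) = 4832980 - (-1036 - 92*(-1110 - 1*(-661)) - 4*(-1110 - 1*(-661))**2) = 4832980 - (-1036 - 92*(-1110 + 661) - 4*(-1110 + 661)**2) = 4832980 - (-1036 - 92*(-449) - 4*(-449)**2) = 4832980 - (-1036 + 41308 - 4*201601) = 4832980 - (-1036 + 41308 - 806404) = 4832980 - 1*(-766132) = 4832980 + 766132 = 5599112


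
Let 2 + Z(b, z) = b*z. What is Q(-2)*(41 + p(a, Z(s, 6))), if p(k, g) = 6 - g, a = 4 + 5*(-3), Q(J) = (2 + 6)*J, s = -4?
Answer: -1168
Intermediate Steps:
Z(b, z) = -2 + b*z
Q(J) = 8*J
a = -11 (a = 4 - 15 = -11)
Q(-2)*(41 + p(a, Z(s, 6))) = (8*(-2))*(41 + (6 - (-2 - 4*6))) = -16*(41 + (6 - (-2 - 24))) = -16*(41 + (6 - 1*(-26))) = -16*(41 + (6 + 26)) = -16*(41 + 32) = -16*73 = -1168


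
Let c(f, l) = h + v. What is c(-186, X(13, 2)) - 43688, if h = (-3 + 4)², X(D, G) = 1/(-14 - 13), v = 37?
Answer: -43650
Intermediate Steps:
X(D, G) = -1/27 (X(D, G) = 1/(-27) = -1/27)
h = 1 (h = 1² = 1)
c(f, l) = 38 (c(f, l) = 1 + 37 = 38)
c(-186, X(13, 2)) - 43688 = 38 - 43688 = -43650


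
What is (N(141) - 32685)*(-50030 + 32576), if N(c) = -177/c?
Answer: 26813777316/47 ≈ 5.7051e+8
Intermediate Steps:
(N(141) - 32685)*(-50030 + 32576) = (-177/141 - 32685)*(-50030 + 32576) = (-177*1/141 - 32685)*(-17454) = (-59/47 - 32685)*(-17454) = -1536254/47*(-17454) = 26813777316/47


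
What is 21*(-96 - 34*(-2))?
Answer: -588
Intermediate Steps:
21*(-96 - 34*(-2)) = 21*(-96 + 68) = 21*(-28) = -588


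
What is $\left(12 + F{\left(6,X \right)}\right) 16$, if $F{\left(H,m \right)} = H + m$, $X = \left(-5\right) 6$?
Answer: $-192$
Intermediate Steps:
$X = -30$
$\left(12 + F{\left(6,X \right)}\right) 16 = \left(12 + \left(6 - 30\right)\right) 16 = \left(12 - 24\right) 16 = \left(-12\right) 16 = -192$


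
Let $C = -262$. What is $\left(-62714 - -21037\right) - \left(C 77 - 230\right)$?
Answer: $-21273$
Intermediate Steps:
$\left(-62714 - -21037\right) - \left(C 77 - 230\right) = \left(-62714 - -21037\right) - \left(\left(-262\right) 77 - 230\right) = \left(-62714 + \left(-173 + 21210\right)\right) - \left(-20174 - 230\right) = \left(-62714 + 21037\right) - -20404 = -41677 + 20404 = -21273$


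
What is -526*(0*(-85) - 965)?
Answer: 507590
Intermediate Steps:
-526*(0*(-85) - 965) = -526*(0 - 965) = -526*(-965) = 507590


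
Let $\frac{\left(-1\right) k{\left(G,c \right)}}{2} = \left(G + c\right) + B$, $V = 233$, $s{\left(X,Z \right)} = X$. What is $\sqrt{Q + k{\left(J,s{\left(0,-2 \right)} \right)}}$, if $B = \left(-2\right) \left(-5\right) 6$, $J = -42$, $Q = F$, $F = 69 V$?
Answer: $\sqrt{16041} \approx 126.65$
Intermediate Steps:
$F = 16077$ ($F = 69 \cdot 233 = 16077$)
$Q = 16077$
$B = 60$ ($B = 10 \cdot 6 = 60$)
$k{\left(G,c \right)} = -120 - 2 G - 2 c$ ($k{\left(G,c \right)} = - 2 \left(\left(G + c\right) + 60\right) = - 2 \left(60 + G + c\right) = -120 - 2 G - 2 c$)
$\sqrt{Q + k{\left(J,s{\left(0,-2 \right)} \right)}} = \sqrt{16077 - 36} = \sqrt{16041}$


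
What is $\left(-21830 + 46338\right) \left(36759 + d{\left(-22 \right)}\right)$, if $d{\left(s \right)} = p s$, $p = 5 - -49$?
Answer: $871774068$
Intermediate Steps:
$p = 54$ ($p = 5 + 49 = 54$)
$d{\left(s \right)} = 54 s$
$\left(-21830 + 46338\right) \left(36759 + d{\left(-22 \right)}\right) = \left(-21830 + 46338\right) \left(36759 + 54 \left(-22\right)\right) = 24508 \left(36759 - 1188\right) = 24508 \cdot 35571 = 871774068$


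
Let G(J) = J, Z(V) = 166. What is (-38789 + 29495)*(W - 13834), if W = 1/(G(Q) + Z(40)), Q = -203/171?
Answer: 3623576793594/28183 ≈ 1.2857e+8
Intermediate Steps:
Q = -203/171 (Q = -203*1/171 = -203/171 ≈ -1.1871)
W = 171/28183 (W = 1/(-203/171 + 166) = 1/(28183/171) = 171/28183 ≈ 0.0060675)
(-38789 + 29495)*(W - 13834) = (-38789 + 29495)*(171/28183 - 13834) = -9294*(-389883451/28183) = 3623576793594/28183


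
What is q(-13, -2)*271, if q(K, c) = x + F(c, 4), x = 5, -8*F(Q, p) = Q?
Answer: 5691/4 ≈ 1422.8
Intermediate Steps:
F(Q, p) = -Q/8
q(K, c) = 5 - c/8
q(-13, -2)*271 = (5 - 1/8*(-2))*271 = (5 + 1/4)*271 = (21/4)*271 = 5691/4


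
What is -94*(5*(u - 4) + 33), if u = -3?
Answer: 188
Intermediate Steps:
-94*(5*(u - 4) + 33) = -94*(5*(-3 - 4) + 33) = -94*(5*(-7) + 33) = -94*(-35 + 33) = -94*(-2) = 188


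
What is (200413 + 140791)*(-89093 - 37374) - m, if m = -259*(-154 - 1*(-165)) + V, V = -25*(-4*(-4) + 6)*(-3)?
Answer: -43151045069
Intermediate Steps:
V = 1650 (V = -25*(16 + 6)*(-3) = -550*(-3) = -25*(-66) = 1650)
m = -1199 (m = -259*(-154 - 1*(-165)) + 1650 = -259*(-154 + 165) + 1650 = -259*11 + 1650 = -2849 + 1650 = -1199)
(200413 + 140791)*(-89093 - 37374) - m = (200413 + 140791)*(-89093 - 37374) - 1*(-1199) = 341204*(-126467) + 1199 = -43151046268 + 1199 = -43151045069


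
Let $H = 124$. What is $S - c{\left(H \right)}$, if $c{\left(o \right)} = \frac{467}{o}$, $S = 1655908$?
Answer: $\frac{205332125}{124} \approx 1.6559 \cdot 10^{6}$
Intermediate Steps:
$S - c{\left(H \right)} = 1655908 - \frac{467}{124} = \frac{205332125}{124}$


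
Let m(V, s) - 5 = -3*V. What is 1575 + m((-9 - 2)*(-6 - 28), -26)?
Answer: 458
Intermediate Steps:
m(V, s) = 5 - 3*V
1575 + m((-9 - 2)*(-6 - 28), -26) = 1575 + (5 - 3*(-9 - 2)*(-6 - 28)) = 1575 + (5 - (-33)*(-34)) = 1575 + (5 - 3*374) = 1575 + (5 - 1122) = 1575 - 1117 = 458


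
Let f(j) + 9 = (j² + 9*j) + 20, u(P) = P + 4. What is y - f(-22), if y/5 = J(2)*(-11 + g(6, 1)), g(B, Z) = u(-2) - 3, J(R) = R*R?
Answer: -537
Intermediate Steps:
J(R) = R²
u(P) = 4 + P
g(B, Z) = -1 (g(B, Z) = (4 - 2) - 3 = 2 - 3 = -1)
y = -240 (y = 5*(2²*(-11 - 1)) = 5*(4*(-12)) = 5*(-48) = -240)
f(j) = 11 + j² + 9*j (f(j) = -9 + ((j² + 9*j) + 20) = -9 + (20 + j² + 9*j) = 11 + j² + 9*j)
y - f(-22) = -240 - (11 + (-22)² + 9*(-22)) = -240 - (11 + 484 - 198) = -240 - 1*297 = -240 - 297 = -537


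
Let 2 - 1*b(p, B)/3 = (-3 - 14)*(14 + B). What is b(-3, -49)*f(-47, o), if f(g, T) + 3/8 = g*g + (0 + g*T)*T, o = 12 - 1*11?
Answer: -30764247/8 ≈ -3.8455e+6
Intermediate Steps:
b(p, B) = 720 + 51*B (b(p, B) = 6 - 3*(-3 - 14)*(14 + B) = 6 - (-51)*(14 + B) = 6 - 3*(-238 - 17*B) = 6 + (714 + 51*B) = 720 + 51*B)
o = 1 (o = 12 - 11 = 1)
f(g, T) = -3/8 + g**2 + g*T**2 (f(g, T) = -3/8 + (g*g + (0 + g*T)*T) = -3/8 + (g**2 + (0 + T*g)*T) = -3/8 + (g**2 + (T*g)*T) = -3/8 + (g**2 + g*T**2) = -3/8 + g**2 + g*T**2)
b(-3, -49)*f(-47, o) = (720 + 51*(-49))*(-3/8 + (-47)**2 - 47*1**2) = (720 - 2499)*(-3/8 + 2209 - 47*1) = -1779*(-3/8 + 2209 - 47) = -1779*17293/8 = -30764247/8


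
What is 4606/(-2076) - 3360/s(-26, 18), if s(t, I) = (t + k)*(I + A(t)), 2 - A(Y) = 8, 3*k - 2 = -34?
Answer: 61859/11418 ≈ 5.4177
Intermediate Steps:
k = -32/3 (k = ⅔ + (⅓)*(-34) = ⅔ - 34/3 = -32/3 ≈ -10.667)
A(Y) = -6 (A(Y) = 2 - 1*8 = 2 - 8 = -6)
s(t, I) = (-6 + I)*(-32/3 + t) (s(t, I) = (t - 32/3)*(I - 6) = (-32/3 + t)*(-6 + I) = (-6 + I)*(-32/3 + t))
4606/(-2076) - 3360/s(-26, 18) = 4606/(-2076) - 3360/(64 - 6*(-26) - 32/3*18 + 18*(-26)) = 4606*(-1/2076) - 3360/(64 + 156 - 192 - 468) = -2303/1038 - 3360/(-440) = -2303/1038 - 3360*(-1/440) = -2303/1038 + 84/11 = 61859/11418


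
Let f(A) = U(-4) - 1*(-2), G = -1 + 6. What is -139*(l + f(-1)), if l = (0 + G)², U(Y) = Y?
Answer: -3197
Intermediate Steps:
G = 5
f(A) = -2 (f(A) = -4 - 1*(-2) = -4 + 2 = -2)
l = 25 (l = (0 + 5)² = 5² = 25)
-139*(l + f(-1)) = -139*(25 - 2) = -139*23 = -3197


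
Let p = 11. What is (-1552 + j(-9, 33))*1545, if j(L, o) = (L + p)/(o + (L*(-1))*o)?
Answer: -26376137/11 ≈ -2.3978e+6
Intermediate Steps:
j(L, o) = (11 + L)/(o - L*o) (j(L, o) = (L + 11)/(o + (L*(-1))*o) = (11 + L)/(o + (-L)*o) = (11 + L)/(o - L*o))
(-1552 + j(-9, 33))*1545 = (-1552 + (-11 - 1*(-9))/(33*(-1 - 9)))*1545 = (-1552 + (1/33)*(-11 + 9)/(-10))*1545 = (-1552 + (1/33)*(-⅒)*(-2))*1545 = (-1552 + 1/165)*1545 = -256079/165*1545 = -26376137/11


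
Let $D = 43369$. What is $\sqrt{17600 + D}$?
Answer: $\sqrt{60969} \approx 246.92$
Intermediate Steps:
$\sqrt{17600 + D} = \sqrt{17600 + 43369} = \sqrt{60969}$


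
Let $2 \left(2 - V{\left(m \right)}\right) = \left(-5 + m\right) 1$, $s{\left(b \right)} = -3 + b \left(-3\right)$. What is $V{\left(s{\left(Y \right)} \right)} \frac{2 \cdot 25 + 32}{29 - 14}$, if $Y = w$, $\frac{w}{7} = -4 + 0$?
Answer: $- \frac{984}{5} \approx -196.8$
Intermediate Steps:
$w = -28$ ($w = 7 \left(-4 + 0\right) = 7 \left(-4\right) = -28$)
$Y = -28$
$s{\left(b \right)} = -3 - 3 b$
$V{\left(m \right)} = \frac{9}{2} - \frac{m}{2}$ ($V{\left(m \right)} = 2 - \frac{\left(-5 + m\right) 1}{2} = 2 - \frac{-5 + m}{2} = 2 - \left(- \frac{5}{2} + \frac{m}{2}\right) = \frac{9}{2} - \frac{m}{2}$)
$V{\left(s{\left(Y \right)} \right)} \frac{2 \cdot 25 + 32}{29 - 14} = \left(\frac{9}{2} - \frac{-3 - -84}{2}\right) \frac{2 \cdot 25 + 32}{29 - 14} = \left(\frac{9}{2} - \frac{-3 + 84}{2}\right) \frac{50 + 32}{15} = \left(\frac{9}{2} - \frac{81}{2}\right) 82 \cdot \frac{1}{15} = \left(\frac{9}{2} - \frac{81}{2}\right) \frac{82}{15} = \left(-36\right) \frac{82}{15} = - \frac{984}{5}$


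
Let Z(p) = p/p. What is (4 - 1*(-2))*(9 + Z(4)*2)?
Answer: 66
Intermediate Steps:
Z(p) = 1
(4 - 1*(-2))*(9 + Z(4)*2) = (4 - 1*(-2))*(9 + 1*2) = (4 + 2)*(9 + 2) = 6*11 = 66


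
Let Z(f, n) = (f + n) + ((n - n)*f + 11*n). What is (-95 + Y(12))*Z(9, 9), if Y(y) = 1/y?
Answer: -44421/4 ≈ -11105.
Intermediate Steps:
Z(f, n) = f + 12*n (Z(f, n) = (f + n) + (0*f + 11*n) = (f + n) + (0 + 11*n) = (f + n) + 11*n = f + 12*n)
(-95 + Y(12))*Z(9, 9) = (-95 + 1/12)*(9 + 12*9) = (-95 + 1/12)*(9 + 108) = -1139/12*117 = -44421/4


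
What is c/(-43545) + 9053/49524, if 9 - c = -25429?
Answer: -96175403/239613620 ≈ -0.40138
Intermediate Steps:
c = 25438 (c = 9 - 1*(-25429) = 9 + 25429 = 25438)
c/(-43545) + 9053/49524 = 25438/(-43545) + 9053/49524 = 25438*(-1/43545) + 9053*(1/49524) = -25438/43545 + 9053/49524 = -96175403/239613620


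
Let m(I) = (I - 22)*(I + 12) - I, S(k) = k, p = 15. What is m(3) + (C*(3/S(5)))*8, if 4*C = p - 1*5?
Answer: -276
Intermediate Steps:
C = 5/2 (C = (15 - 1*5)/4 = (15 - 5)/4 = (1/4)*10 = 5/2 ≈ 2.5000)
m(I) = -I + (-22 + I)*(12 + I) (m(I) = (-22 + I)*(12 + I) - I = -I + (-22 + I)*(12 + I))
m(3) + (C*(3/S(5)))*8 = (-264 + 3**2 - 11*3) + (5*(3/5)/2)*8 = (-264 + 9 - 33) + (5*(3*(1/5))/2)*8 = -288 + ((5/2)*(3/5))*8 = -288 + (3/2)*8 = -288 + 12 = -276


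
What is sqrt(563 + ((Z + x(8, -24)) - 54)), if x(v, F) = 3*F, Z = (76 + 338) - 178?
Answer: sqrt(673) ≈ 25.942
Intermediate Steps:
Z = 236 (Z = 414 - 178 = 236)
sqrt(563 + ((Z + x(8, -24)) - 54)) = sqrt(563 + ((236 + 3*(-24)) - 54)) = sqrt(563 + ((236 - 72) - 54)) = sqrt(563 + (164 - 54)) = sqrt(563 + 110) = sqrt(673)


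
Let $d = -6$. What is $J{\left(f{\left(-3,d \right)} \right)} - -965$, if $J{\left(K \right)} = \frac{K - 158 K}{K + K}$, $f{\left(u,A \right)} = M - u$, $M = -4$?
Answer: $\frac{1773}{2} \approx 886.5$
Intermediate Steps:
$f{\left(u,A \right)} = -4 - u$
$J{\left(K \right)} = - \frac{157}{2}$ ($J{\left(K \right)} = \frac{\left(-157\right) K}{2 K} = - 157 K \frac{1}{2 K} = - \frac{157}{2}$)
$J{\left(f{\left(-3,d \right)} \right)} - -965 = - \frac{157}{2} - -965 = - \frac{157}{2} + 965 = \frac{1773}{2}$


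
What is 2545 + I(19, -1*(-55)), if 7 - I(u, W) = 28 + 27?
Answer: 2497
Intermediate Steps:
I(u, W) = -48 (I(u, W) = 7 - (28 + 27) = 7 - 1*55 = 7 - 55 = -48)
2545 + I(19, -1*(-55)) = 2545 - 48 = 2497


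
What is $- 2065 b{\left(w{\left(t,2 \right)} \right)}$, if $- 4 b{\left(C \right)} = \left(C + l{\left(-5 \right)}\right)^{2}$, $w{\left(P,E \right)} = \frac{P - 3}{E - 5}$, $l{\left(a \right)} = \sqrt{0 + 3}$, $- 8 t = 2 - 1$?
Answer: $\frac{4858945}{2304} + \frac{51625 \sqrt{3}}{48} \approx 3971.8$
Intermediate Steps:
$t = - \frac{1}{8}$ ($t = - \frac{2 - 1}{8} = \left(- \frac{1}{8}\right) 1 = - \frac{1}{8} \approx -0.125$)
$l{\left(a \right)} = \sqrt{3}$
$w{\left(P,E \right)} = \frac{-3 + P}{-5 + E}$
$b{\left(C \right)} = - \frac{\left(C + \sqrt{3}\right)^{2}}{4}$
$- 2065 b{\left(w{\left(t,2 \right)} \right)} = - 2065 \left(- \frac{\left(\frac{-3 - \frac{1}{8}}{-5 + 2} + \sqrt{3}\right)^{2}}{4}\right) = - 2065 \left(- \frac{\left(\frac{1}{-3} \left(- \frac{25}{8}\right) + \sqrt{3}\right)^{2}}{4}\right) = - 2065 \left(- \frac{\left(\left(- \frac{1}{3}\right) \left(- \frac{25}{8}\right) + \sqrt{3}\right)^{2}}{4}\right) = - 2065 \left(- \frac{\left(\frac{25}{24} + \sqrt{3}\right)^{2}}{4}\right) = \frac{2065 \left(\frac{25}{24} + \sqrt{3}\right)^{2}}{4}$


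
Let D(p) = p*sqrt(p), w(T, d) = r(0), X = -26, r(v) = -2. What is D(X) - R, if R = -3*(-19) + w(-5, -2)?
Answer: -55 - 26*I*sqrt(26) ≈ -55.0 - 132.57*I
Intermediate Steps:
w(T, d) = -2
D(p) = p**(3/2)
R = 55 (R = -3*(-19) - 2 = 57 - 2 = 55)
D(X) - R = (-26)**(3/2) - 1*55 = -26*I*sqrt(26) - 55 = -55 - 26*I*sqrt(26)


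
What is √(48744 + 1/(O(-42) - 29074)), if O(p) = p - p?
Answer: √41203180141070/29074 ≈ 220.78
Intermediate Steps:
O(p) = 0
√(48744 + 1/(O(-42) - 29074)) = √(48744 + 1/(0 - 29074)) = √(48744 + 1/(-29074)) = √(48744 - 1/29074) = √(1417183055/29074) = √41203180141070/29074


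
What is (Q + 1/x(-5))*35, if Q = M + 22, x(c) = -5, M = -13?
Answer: 308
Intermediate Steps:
Q = 9 (Q = -13 + 22 = 9)
(Q + 1/x(-5))*35 = (9 + 1/(-5))*35 = (9 - ⅕)*35 = (44/5)*35 = 308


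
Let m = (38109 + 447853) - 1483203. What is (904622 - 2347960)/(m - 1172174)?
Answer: 1443338/2169415 ≈ 0.66531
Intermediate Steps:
m = -997241 (m = 485962 - 1483203 = -997241)
(904622 - 2347960)/(m - 1172174) = (904622 - 2347960)/(-997241 - 1172174) = -1443338/(-2169415) = -1443338*(-1/2169415) = 1443338/2169415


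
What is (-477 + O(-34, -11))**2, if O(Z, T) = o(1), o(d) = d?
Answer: 226576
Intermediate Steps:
O(Z, T) = 1
(-477 + O(-34, -11))**2 = (-477 + 1)**2 = (-476)**2 = 226576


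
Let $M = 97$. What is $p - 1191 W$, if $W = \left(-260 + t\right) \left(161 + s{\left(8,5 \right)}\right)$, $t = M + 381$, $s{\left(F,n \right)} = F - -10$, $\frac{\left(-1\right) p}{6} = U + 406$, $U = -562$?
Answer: $-46474266$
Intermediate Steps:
$p = 936$ ($p = - 6 \left(-562 + 406\right) = \left(-6\right) \left(-156\right) = 936$)
$s{\left(F,n \right)} = 10 + F$ ($s{\left(F,n \right)} = F + 10 = 10 + F$)
$t = 478$ ($t = 97 + 381 = 478$)
$W = 39022$ ($W = \left(-260 + 478\right) \left(161 + \left(10 + 8\right)\right) = 218 \left(161 + 18\right) = 218 \cdot 179 = 39022$)
$p - 1191 W = 936 - 46475202 = -46474266$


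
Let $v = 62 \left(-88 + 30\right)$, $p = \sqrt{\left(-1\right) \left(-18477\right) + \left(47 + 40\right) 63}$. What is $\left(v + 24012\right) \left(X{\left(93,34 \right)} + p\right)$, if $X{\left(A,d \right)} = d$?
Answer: $694144 + 673728 \sqrt{22} \approx 3.8542 \cdot 10^{6}$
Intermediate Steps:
$p = 33 \sqrt{22}$ ($p = \sqrt{18477 + 87 \cdot 63} = \sqrt{18477 + 5481} = \sqrt{23958} = 33 \sqrt{22} \approx 154.78$)
$v = -3596$ ($v = 62 \left(-58\right) = -3596$)
$\left(v + 24012\right) \left(X{\left(93,34 \right)} + p\right) = \left(-3596 + 24012\right) \left(34 + 33 \sqrt{22}\right) = 20416 \left(34 + 33 \sqrt{22}\right) = 694144 + 673728 \sqrt{22}$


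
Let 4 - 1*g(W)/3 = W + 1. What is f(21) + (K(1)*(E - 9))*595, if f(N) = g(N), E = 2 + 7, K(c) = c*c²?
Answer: -54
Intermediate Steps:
g(W) = 9 - 3*W (g(W) = 12 - 3*(W + 1) = 12 - 3*(1 + W) = 12 + (-3 - 3*W) = 9 - 3*W)
K(c) = c³
E = 9
f(N) = 9 - 3*N
f(21) + (K(1)*(E - 9))*595 = (9 - 3*21) + (1³*(9 - 9))*595 = (9 - 63) + (1*0)*595 = -54 + 0*595 = -54 + 0 = -54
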